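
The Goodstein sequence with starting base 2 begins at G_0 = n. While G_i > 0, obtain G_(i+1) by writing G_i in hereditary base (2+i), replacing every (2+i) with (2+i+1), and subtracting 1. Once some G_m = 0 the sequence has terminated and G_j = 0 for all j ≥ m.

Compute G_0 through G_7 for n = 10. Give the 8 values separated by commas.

10, 83, 1025, 15625, 279935, 4215754, 84073323, 1937434592

i=0: 10 = 2^(2 + 1) + 2 (b=2); 2→3: 3^(3 + 1) + 3 = 84; 84−1 = 83
i=1: 83 = 3^(3 + 1) + 2 (b=3); 3→4: 4^(4 + 1) + 2 = 1026; 1026−1 = 1025
i=2: 1025 = 4^(4 + 1) + 1 (b=4); 4→5: 5^(5 + 1) + 1 = 15626; 15626−1 = 15625
i=3: 15625 = 5^(5 + 1) (b=5); 5→6: 6^(6 + 1) = 279936; 279936−1 = 279935
i=4: 279935 = 5·6^6 + 5·6^5 + 5·6^4 + 5·6^3 + 5·6^2 + 5·6 + 5 (b=6); 6→7: 5·7^7 + 5·7^5 + 5·7^4 + 5·7^3 + 5·7^2 + 5·7 + 5 = 4215755; 4215755−1 = 4215754
i=5: 4215754 = 5·7^7 + 5·7^5 + 5·7^4 + 5·7^3 + 5·7^2 + 5·7 + 4 (b=7); 7→8: 5·8^8 + 5·8^5 + 5·8^4 + 5·8^3 + 5·8^2 + 5·8 + 4 = 84073324; 84073324−1 = 84073323
i=6: 84073323 = 5·8^8 + 5·8^5 + 5·8^4 + 5·8^3 + 5·8^2 + 5·8 + 3 (b=8); 8→9: 5·9^9 + 5·9^5 + 5·9^4 + 5·9^3 + 5·9^2 + 5·9 + 3 = 1937434593; 1937434593−1 = 1937434592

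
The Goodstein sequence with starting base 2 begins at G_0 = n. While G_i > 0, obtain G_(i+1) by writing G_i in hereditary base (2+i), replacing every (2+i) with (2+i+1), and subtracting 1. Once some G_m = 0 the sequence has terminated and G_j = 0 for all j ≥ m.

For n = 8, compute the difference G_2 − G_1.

473

[0] 8 ≡ 2^(2 + 1) (base 2). Lift 3: 81. −1: 80.
[1] 80 ≡ 2·3^3 + 2·3^2 + 2·3 + 2 (base 3). Lift 4: 554. −1: 553.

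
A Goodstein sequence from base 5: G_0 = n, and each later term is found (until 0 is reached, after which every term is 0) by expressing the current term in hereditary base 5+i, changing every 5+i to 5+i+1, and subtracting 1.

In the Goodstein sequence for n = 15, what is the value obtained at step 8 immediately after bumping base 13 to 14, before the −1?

24

step 0: 15 = 3·5; sub 6 for 5: 3·6; = 18; G_1 = 18−1 = 17
step 1: 17 = 2·6 + 5; sub 7 for 6: 2·7 + 5; = 19; G_2 = 19−1 = 18
step 2: 18 = 2·7 + 4; sub 8 for 7: 2·8 + 4; = 20; G_3 = 20−1 = 19
step 3: 19 = 2·8 + 3; sub 9 for 8: 2·9 + 3; = 21; G_4 = 21−1 = 20
step 4: 20 = 2·9 + 2; sub 10 for 9: 2·10 + 2; = 22; G_5 = 22−1 = 21
step 5: 21 = 2·10 + 1; sub 11 for 10: 2·11 + 1; = 23; G_6 = 23−1 = 22
step 6: 22 = 2·11; sub 12 for 11: 2·12; = 24; G_7 = 24−1 = 23
step 7: 23 = 12 + 11; sub 13 for 12: 13 + 11; = 24; G_8 = 24−1 = 23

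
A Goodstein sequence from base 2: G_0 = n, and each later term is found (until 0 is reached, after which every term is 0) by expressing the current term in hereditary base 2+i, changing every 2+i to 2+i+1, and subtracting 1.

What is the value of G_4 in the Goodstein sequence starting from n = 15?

326593

step 0: 15 = 2^(2 + 1) + 2^2 + 2 + 1; sub 3 for 2: 3^(3 + 1) + 3^3 + 3 + 1; = 112; G_1 = 112−1 = 111
step 1: 111 = 3^(3 + 1) + 3^3 + 3; sub 4 for 3: 4^(4 + 1) + 4^4 + 4; = 1284; G_2 = 1284−1 = 1283
step 2: 1283 = 4^(4 + 1) + 4^4 + 3; sub 5 for 4: 5^(5 + 1) + 5^5 + 3; = 18753; G_3 = 18753−1 = 18752
step 3: 18752 = 5^(5 + 1) + 5^5 + 2; sub 6 for 5: 6^(6 + 1) + 6^6 + 2; = 326594; G_4 = 326594−1 = 326593
step 4: 326593 = 6^(6 + 1) + 6^6 + 1; sub 7 for 6: 7^(7 + 1) + 7^7 + 1; = 6588345; G_5 = 6588345−1 = 6588344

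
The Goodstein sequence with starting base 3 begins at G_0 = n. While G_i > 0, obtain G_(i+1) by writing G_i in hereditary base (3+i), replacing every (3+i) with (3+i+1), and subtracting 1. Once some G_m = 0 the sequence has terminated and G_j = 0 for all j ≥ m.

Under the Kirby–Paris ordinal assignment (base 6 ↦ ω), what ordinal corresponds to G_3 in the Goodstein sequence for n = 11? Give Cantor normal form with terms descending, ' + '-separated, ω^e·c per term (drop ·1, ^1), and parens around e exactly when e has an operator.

ω·5 + 5

G_0=11  [base 3] 3^2 + 2  →[3↦4]→  4^2 + 2 = 18  −1 ⇒ G_1=17
G_1=17  [base 4] 4^2 + 1  →[4↦5]→  5^2 + 1 = 26  −1 ⇒ G_2=25
G_2=25  [base 5] 5^2  →[5↦6]→  6^2 = 36  −1 ⇒ G_3=35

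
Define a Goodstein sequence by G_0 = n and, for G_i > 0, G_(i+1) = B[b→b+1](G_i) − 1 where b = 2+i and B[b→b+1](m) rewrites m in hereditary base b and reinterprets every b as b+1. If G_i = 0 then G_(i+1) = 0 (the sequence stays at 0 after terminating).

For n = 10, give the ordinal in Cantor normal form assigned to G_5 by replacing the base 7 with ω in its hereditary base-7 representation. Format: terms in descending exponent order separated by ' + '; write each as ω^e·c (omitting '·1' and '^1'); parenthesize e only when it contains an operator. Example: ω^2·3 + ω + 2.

[0] 10 ≡ 2^(2 + 1) + 2 (base 2). Lift 3: 84. −1: 83.
[1] 83 ≡ 3^(3 + 1) + 2 (base 3). Lift 4: 1026. −1: 1025.
[2] 1025 ≡ 4^(4 + 1) + 1 (base 4). Lift 5: 15626. −1: 15625.
[3] 15625 ≡ 5^(5 + 1) (base 5). Lift 6: 279936. −1: 279935.
[4] 279935 ≡ 5·6^6 + 5·6^5 + 5·6^4 + 5·6^3 + 5·6^2 + 5·6 + 5 (base 6). Lift 7: 4215755. −1: 4215754.

ω^ω·5 + ω^5·5 + ω^4·5 + ω^3·5 + ω^2·5 + ω·5 + 4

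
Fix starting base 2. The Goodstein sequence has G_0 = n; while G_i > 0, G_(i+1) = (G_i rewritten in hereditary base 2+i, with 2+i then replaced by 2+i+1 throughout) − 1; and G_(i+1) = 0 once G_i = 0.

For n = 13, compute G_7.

3486786855

(0) 13|_2 = 2^(2 + 1) + 2^2 + 1 ↦ 3^(3 + 1) + 3^3 + 1|_3 = 109 ⇒ 108
(1) 108|_3 = 3^(3 + 1) + 3^3 ↦ 4^(4 + 1) + 4^4|_4 = 1280 ⇒ 1279
(2) 1279|_4 = 4^(4 + 1) + 3·4^3 + 3·4^2 + 3·4 + 3 ↦ 5^(5 + 1) + 3·5^3 + 3·5^2 + 3·5 + 3|_5 = 16093 ⇒ 16092
(3) 16092|_5 = 5^(5 + 1) + 3·5^3 + 3·5^2 + 3·5 + 2 ↦ 6^(6 + 1) + 3·6^3 + 3·6^2 + 3·6 + 2|_6 = 280712 ⇒ 280711
(4) 280711|_6 = 6^(6 + 1) + 3·6^3 + 3·6^2 + 3·6 + 1 ↦ 7^(7 + 1) + 3·7^3 + 3·7^2 + 3·7 + 1|_7 = 5765999 ⇒ 5765998
(5) 5765998|_7 = 7^(7 + 1) + 3·7^3 + 3·7^2 + 3·7 ↦ 8^(8 + 1) + 3·8^3 + 3·8^2 + 3·8|_8 = 134219480 ⇒ 134219479
(6) 134219479|_8 = 8^(8 + 1) + 3·8^3 + 3·8^2 + 2·8 + 7 ↦ 9^(9 + 1) + 3·9^3 + 3·9^2 + 2·9 + 7|_9 = 3486786856 ⇒ 3486786855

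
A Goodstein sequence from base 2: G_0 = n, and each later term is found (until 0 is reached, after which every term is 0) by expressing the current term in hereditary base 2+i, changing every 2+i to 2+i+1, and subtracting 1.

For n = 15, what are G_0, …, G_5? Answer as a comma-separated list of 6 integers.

15, 111, 1283, 18752, 326593, 6588344

G_0=15  [base 2] 2^(2 + 1) + 2^2 + 2 + 1  →[2↦3]→  3^(3 + 1) + 3^3 + 3 + 1 = 112  −1 ⇒ G_1=111
G_1=111  [base 3] 3^(3 + 1) + 3^3 + 3  →[3↦4]→  4^(4 + 1) + 4^4 + 4 = 1284  −1 ⇒ G_2=1283
G_2=1283  [base 4] 4^(4 + 1) + 4^4 + 3  →[4↦5]→  5^(5 + 1) + 5^5 + 3 = 18753  −1 ⇒ G_3=18752
G_3=18752  [base 5] 5^(5 + 1) + 5^5 + 2  →[5↦6]→  6^(6 + 1) + 6^6 + 2 = 326594  −1 ⇒ G_4=326593
G_4=326593  [base 6] 6^(6 + 1) + 6^6 + 1  →[6↦7]→  7^(7 + 1) + 7^7 + 1 = 6588345  −1 ⇒ G_5=6588344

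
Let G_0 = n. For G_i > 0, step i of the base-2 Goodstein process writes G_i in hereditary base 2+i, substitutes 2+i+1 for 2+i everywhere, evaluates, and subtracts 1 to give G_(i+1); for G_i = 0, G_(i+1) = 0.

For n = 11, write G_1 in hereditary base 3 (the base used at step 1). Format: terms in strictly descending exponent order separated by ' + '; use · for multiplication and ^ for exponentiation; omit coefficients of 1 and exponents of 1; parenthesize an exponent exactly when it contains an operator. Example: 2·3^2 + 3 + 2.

3^(3 + 1) + 3

G_0 = 11. HB_2(11) = 2^(2 + 1) + 2 + 1. Bump = 85. G_1 = 84.
G_1 = 84. HB_3(84) = 3^(3 + 1) + 3. Bump = 1028. G_2 = 1027.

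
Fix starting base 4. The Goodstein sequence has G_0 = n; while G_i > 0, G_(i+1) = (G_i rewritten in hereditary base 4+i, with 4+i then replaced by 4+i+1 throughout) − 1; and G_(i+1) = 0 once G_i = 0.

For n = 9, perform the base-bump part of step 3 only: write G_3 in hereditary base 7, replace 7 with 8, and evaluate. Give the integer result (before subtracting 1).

[0] 9 ≡ 2·4 + 1 (base 4). Lift 5: 11. −1: 10.
[1] 10 ≡ 2·5 (base 5). Lift 6: 12. −1: 11.
[2] 11 ≡ 6 + 5 (base 6). Lift 7: 12. −1: 11.
[3] 11 ≡ 7 + 4 (base 7). Lift 8: 12. −1: 11.

12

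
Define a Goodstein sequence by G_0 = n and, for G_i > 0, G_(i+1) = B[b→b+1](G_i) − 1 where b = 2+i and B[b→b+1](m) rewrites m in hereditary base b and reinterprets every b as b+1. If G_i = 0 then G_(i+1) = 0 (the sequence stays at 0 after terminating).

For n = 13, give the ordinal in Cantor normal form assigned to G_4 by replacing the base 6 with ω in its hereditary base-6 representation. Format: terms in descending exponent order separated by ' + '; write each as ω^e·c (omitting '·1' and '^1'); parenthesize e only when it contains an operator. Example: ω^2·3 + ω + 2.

G_0 = 13. HB_2(13) = 2^(2 + 1) + 2^2 + 1. Bump = 109. G_1 = 108.
G_1 = 108. HB_3(108) = 3^(3 + 1) + 3^3. Bump = 1280. G_2 = 1279.
G_2 = 1279. HB_4(1279) = 4^(4 + 1) + 3·4^3 + 3·4^2 + 3·4 + 3. Bump = 16093. G_3 = 16092.
G_3 = 16092. HB_5(16092) = 5^(5 + 1) + 3·5^3 + 3·5^2 + 3·5 + 2. Bump = 280712. G_4 = 280711.
G_4 = 280711. HB_6(280711) = 6^(6 + 1) + 3·6^3 + 3·6^2 + 3·6 + 1. Bump = 5765999. G_5 = 5765998.

ω^(ω + 1) + ω^3·3 + ω^2·3 + ω·3 + 1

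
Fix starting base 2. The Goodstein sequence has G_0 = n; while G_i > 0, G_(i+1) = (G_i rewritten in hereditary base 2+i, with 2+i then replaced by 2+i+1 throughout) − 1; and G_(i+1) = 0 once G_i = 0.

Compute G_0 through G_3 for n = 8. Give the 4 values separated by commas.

8, 80, 553, 6310

step 0: 8 = 2^(2 + 1); sub 3 for 2: 3^(3 + 1); = 81; G_1 = 81−1 = 80
step 1: 80 = 2·3^3 + 2·3^2 + 2·3 + 2; sub 4 for 3: 2·4^4 + 2·4^2 + 2·4 + 2; = 554; G_2 = 554−1 = 553
step 2: 553 = 2·4^4 + 2·4^2 + 2·4 + 1; sub 5 for 4: 2·5^5 + 2·5^2 + 2·5 + 1; = 6311; G_3 = 6311−1 = 6310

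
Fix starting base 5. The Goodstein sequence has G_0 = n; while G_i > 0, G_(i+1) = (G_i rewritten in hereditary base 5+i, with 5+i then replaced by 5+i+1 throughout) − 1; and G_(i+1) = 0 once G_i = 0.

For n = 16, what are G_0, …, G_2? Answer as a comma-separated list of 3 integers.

16, 18, 20

G_0=16  [base 5] 3·5 + 1  →[5↦6]→  3·6 + 1 = 19  −1 ⇒ G_1=18
G_1=18  [base 6] 3·6  →[6↦7]→  3·7 = 21  −1 ⇒ G_2=20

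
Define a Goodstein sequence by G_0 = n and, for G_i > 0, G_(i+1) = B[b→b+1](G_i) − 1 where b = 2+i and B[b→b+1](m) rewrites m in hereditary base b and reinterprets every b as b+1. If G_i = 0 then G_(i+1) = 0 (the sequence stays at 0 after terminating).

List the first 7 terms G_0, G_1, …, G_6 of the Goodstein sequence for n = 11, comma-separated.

step 0: 11 = 2^(2 + 1) + 2 + 1; sub 3 for 2: 3^(3 + 1) + 3 + 1; = 85; G_1 = 85−1 = 84
step 1: 84 = 3^(3 + 1) + 3; sub 4 for 3: 4^(4 + 1) + 4; = 1028; G_2 = 1028−1 = 1027
step 2: 1027 = 4^(4 + 1) + 3; sub 5 for 4: 5^(5 + 1) + 3; = 15628; G_3 = 15628−1 = 15627
step 3: 15627 = 5^(5 + 1) + 2; sub 6 for 5: 6^(6 + 1) + 2; = 279938; G_4 = 279938−1 = 279937
step 4: 279937 = 6^(6 + 1) + 1; sub 7 for 6: 7^(7 + 1) + 1; = 5764802; G_5 = 5764802−1 = 5764801
step 5: 5764801 = 7^(7 + 1); sub 8 for 7: 8^(8 + 1); = 134217728; G_6 = 134217728−1 = 134217727

11, 84, 1027, 15627, 279937, 5764801, 134217727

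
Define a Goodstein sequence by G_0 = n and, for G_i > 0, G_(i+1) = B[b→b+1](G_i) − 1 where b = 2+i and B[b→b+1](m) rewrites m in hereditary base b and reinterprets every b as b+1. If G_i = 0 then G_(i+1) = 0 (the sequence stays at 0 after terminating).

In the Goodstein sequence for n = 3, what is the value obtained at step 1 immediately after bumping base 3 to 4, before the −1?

(0) 3|_2 = 2 + 1 ↦ 3 + 1|_3 = 4 ⇒ 3
(1) 3|_3 = 3 ↦ 4|_4 = 4 ⇒ 3

4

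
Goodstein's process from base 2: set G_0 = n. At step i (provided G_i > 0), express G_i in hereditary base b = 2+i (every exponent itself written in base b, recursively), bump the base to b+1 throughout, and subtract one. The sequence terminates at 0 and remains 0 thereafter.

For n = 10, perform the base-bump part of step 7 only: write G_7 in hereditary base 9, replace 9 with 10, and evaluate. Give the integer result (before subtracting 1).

i=0: 10 = 2^(2 + 1) + 2 (b=2); 2→3: 3^(3 + 1) + 3 = 84; 84−1 = 83
i=1: 83 = 3^(3 + 1) + 2 (b=3); 3→4: 4^(4 + 1) + 2 = 1026; 1026−1 = 1025
i=2: 1025 = 4^(4 + 1) + 1 (b=4); 4→5: 5^(5 + 1) + 1 = 15626; 15626−1 = 15625
i=3: 15625 = 5^(5 + 1) (b=5); 5→6: 6^(6 + 1) = 279936; 279936−1 = 279935
i=4: 279935 = 5·6^6 + 5·6^5 + 5·6^4 + 5·6^3 + 5·6^2 + 5·6 + 5 (b=6); 6→7: 5·7^7 + 5·7^5 + 5·7^4 + 5·7^3 + 5·7^2 + 5·7 + 5 = 4215755; 4215755−1 = 4215754
i=5: 4215754 = 5·7^7 + 5·7^5 + 5·7^4 + 5·7^3 + 5·7^2 + 5·7 + 4 (b=7); 7→8: 5·8^8 + 5·8^5 + 5·8^4 + 5·8^3 + 5·8^2 + 5·8 + 4 = 84073324; 84073324−1 = 84073323
i=6: 84073323 = 5·8^8 + 5·8^5 + 5·8^4 + 5·8^3 + 5·8^2 + 5·8 + 3 (b=8); 8→9: 5·9^9 + 5·9^5 + 5·9^4 + 5·9^3 + 5·9^2 + 5·9 + 3 = 1937434593; 1937434593−1 = 1937434592
i=7: 1937434592 = 5·9^9 + 5·9^5 + 5·9^4 + 5·9^3 + 5·9^2 + 5·9 + 2 (b=9); 9→10: 5·10^10 + 5·10^5 + 5·10^4 + 5·10^3 + 5·10^2 + 5·10 + 2 = 50000555552; 50000555552−1 = 50000555551

50000555552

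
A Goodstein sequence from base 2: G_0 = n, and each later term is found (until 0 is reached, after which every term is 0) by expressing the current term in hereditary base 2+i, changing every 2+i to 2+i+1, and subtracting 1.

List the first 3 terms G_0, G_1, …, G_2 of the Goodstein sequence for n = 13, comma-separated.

13, 108, 1279

base 2: 13 = 2^(2 + 1) + 2^2 + 1; at 3: 3^(3 + 1) + 3^3 + 1 = 109; next = 108
base 3: 108 = 3^(3 + 1) + 3^3; at 4: 4^(4 + 1) + 4^4 = 1280; next = 1279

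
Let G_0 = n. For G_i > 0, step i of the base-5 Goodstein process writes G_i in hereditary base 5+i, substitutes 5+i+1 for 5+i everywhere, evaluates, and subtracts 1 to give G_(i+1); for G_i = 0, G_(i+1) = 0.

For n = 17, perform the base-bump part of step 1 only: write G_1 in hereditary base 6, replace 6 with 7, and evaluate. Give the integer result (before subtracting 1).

22

(0) 17|_5 = 3·5 + 2 ↦ 3·6 + 2|_6 = 20 ⇒ 19
(1) 19|_6 = 3·6 + 1 ↦ 3·7 + 1|_7 = 22 ⇒ 21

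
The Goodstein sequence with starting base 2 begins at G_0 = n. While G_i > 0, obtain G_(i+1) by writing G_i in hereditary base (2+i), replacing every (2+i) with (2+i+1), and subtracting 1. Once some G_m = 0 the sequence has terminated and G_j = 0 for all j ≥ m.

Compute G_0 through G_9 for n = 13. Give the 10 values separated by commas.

step 0: 13 = 2^(2 + 1) + 2^2 + 1; sub 3 for 2: 3^(3 + 1) + 3^3 + 1; = 109; G_1 = 109−1 = 108
step 1: 108 = 3^(3 + 1) + 3^3; sub 4 for 3: 4^(4 + 1) + 4^4; = 1280; G_2 = 1280−1 = 1279
step 2: 1279 = 4^(4 + 1) + 3·4^3 + 3·4^2 + 3·4 + 3; sub 5 for 4: 5^(5 + 1) + 3·5^3 + 3·5^2 + 3·5 + 3; = 16093; G_3 = 16093−1 = 16092
step 3: 16092 = 5^(5 + 1) + 3·5^3 + 3·5^2 + 3·5 + 2; sub 6 for 5: 6^(6 + 1) + 3·6^3 + 3·6^2 + 3·6 + 2; = 280712; G_4 = 280712−1 = 280711
step 4: 280711 = 6^(6 + 1) + 3·6^3 + 3·6^2 + 3·6 + 1; sub 7 for 6: 7^(7 + 1) + 3·7^3 + 3·7^2 + 3·7 + 1; = 5765999; G_5 = 5765999−1 = 5765998
step 5: 5765998 = 7^(7 + 1) + 3·7^3 + 3·7^2 + 3·7; sub 8 for 7: 8^(8 + 1) + 3·8^3 + 3·8^2 + 3·8; = 134219480; G_6 = 134219480−1 = 134219479
step 6: 134219479 = 8^(8 + 1) + 3·8^3 + 3·8^2 + 2·8 + 7; sub 9 for 8: 9^(9 + 1) + 3·9^3 + 3·9^2 + 2·9 + 7; = 3486786856; G_7 = 3486786856−1 = 3486786855
step 7: 3486786855 = 9^(9 + 1) + 3·9^3 + 3·9^2 + 2·9 + 6; sub 10 for 9: 10^(10 + 1) + 3·10^3 + 3·10^2 + 2·10 + 6; = 100000003326; G_8 = 100000003326−1 = 100000003325
step 8: 100000003325 = 10^(10 + 1) + 3·10^3 + 3·10^2 + 2·10 + 5; sub 11 for 10: 11^(11 + 1) + 3·11^3 + 3·11^2 + 2·11 + 5; = 3138428381104; G_9 = 3138428381104−1 = 3138428381103

13, 108, 1279, 16092, 280711, 5765998, 134219479, 3486786855, 100000003325, 3138428381103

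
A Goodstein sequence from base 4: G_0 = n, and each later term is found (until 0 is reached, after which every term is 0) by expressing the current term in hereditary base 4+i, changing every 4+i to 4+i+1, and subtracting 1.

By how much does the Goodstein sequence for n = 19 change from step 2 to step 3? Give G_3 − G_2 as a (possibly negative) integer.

12

[0] 19 ≡ 4^2 + 3 (base 4). Lift 5: 28. −1: 27.
[1] 27 ≡ 5^2 + 2 (base 5). Lift 6: 38. −1: 37.
[2] 37 ≡ 6^2 + 1 (base 6). Lift 7: 50. −1: 49.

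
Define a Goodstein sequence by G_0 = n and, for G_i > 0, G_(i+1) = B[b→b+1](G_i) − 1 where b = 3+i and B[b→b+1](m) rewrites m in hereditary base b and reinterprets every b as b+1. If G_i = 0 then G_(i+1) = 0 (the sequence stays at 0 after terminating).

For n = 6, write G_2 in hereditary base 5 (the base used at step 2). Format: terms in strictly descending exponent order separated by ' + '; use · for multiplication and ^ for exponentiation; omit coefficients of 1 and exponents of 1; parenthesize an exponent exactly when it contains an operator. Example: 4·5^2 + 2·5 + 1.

5 + 2

G_0 = 6. HB_3(6) = 2·3. Bump = 8. G_1 = 7.
G_1 = 7. HB_4(7) = 4 + 3. Bump = 8. G_2 = 7.
G_2 = 7. HB_5(7) = 5 + 2. Bump = 8. G_3 = 7.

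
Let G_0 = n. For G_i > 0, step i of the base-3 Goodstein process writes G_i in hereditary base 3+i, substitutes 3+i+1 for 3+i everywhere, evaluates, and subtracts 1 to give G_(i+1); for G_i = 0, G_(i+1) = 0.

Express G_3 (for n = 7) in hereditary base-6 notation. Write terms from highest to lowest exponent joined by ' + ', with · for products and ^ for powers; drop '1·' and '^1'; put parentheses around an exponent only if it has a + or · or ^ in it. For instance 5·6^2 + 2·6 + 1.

G_0=7  [base 3] 2·3 + 1  →[3↦4]→  2·4 + 1 = 9  −1 ⇒ G_1=8
G_1=8  [base 4] 2·4  →[4↦5]→  2·5 = 10  −1 ⇒ G_2=9
G_2=9  [base 5] 5 + 4  →[5↦6]→  6 + 4 = 10  −1 ⇒ G_3=9
G_3=9  [base 6] 6 + 3  →[6↦7]→  7 + 3 = 10  −1 ⇒ G_4=9

6 + 3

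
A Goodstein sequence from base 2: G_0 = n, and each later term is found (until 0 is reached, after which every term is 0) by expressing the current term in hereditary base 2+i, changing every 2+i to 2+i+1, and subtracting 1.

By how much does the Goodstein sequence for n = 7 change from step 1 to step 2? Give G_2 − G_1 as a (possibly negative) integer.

7 —HB2→ 2^2 + 2 + 1 —bump→ 3^3 + 3 + 1 = 31 —(−1)→ 30
30 —HB3→ 3^3 + 3 —bump→ 4^4 + 4 = 260 —(−1)→ 259

229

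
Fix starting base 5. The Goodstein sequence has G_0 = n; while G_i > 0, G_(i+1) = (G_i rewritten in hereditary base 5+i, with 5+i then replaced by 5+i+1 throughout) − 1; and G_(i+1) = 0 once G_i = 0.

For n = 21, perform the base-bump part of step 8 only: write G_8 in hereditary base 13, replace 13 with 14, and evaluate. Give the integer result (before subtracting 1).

42

step 0: 21 = 4·5 + 1; sub 6 for 5: 4·6 + 1; = 25; G_1 = 25−1 = 24
step 1: 24 = 4·6; sub 7 for 6: 4·7; = 28; G_2 = 28−1 = 27
step 2: 27 = 3·7 + 6; sub 8 for 7: 3·8 + 6; = 30; G_3 = 30−1 = 29
step 3: 29 = 3·8 + 5; sub 9 for 8: 3·9 + 5; = 32; G_4 = 32−1 = 31
step 4: 31 = 3·9 + 4; sub 10 for 9: 3·10 + 4; = 34; G_5 = 34−1 = 33
step 5: 33 = 3·10 + 3; sub 11 for 10: 3·11 + 3; = 36; G_6 = 36−1 = 35
step 6: 35 = 3·11 + 2; sub 12 for 11: 3·12 + 2; = 38; G_7 = 38−1 = 37
step 7: 37 = 3·12 + 1; sub 13 for 12: 3·13 + 1; = 40; G_8 = 40−1 = 39
step 8: 39 = 3·13; sub 14 for 13: 3·14; = 42; G_9 = 42−1 = 41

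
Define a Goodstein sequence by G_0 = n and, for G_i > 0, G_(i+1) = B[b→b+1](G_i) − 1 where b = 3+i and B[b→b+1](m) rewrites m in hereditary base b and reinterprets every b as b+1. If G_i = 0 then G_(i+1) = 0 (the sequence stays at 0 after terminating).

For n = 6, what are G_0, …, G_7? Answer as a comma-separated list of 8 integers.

G_0 = 6. HB_3(6) = 2·3. Bump = 8. G_1 = 7.
G_1 = 7. HB_4(7) = 4 + 3. Bump = 8. G_2 = 7.
G_2 = 7. HB_5(7) = 5 + 2. Bump = 8. G_3 = 7.
G_3 = 7. HB_6(7) = 6 + 1. Bump = 8. G_4 = 7.
G_4 = 7. HB_7(7) = 7. Bump = 8. G_5 = 7.
G_5 = 7. HB_8(7) = 7. Bump = 7. G_6 = 6.
G_6 = 6. HB_9(6) = 6. Bump = 6. G_7 = 5.

6, 7, 7, 7, 7, 7, 6, 5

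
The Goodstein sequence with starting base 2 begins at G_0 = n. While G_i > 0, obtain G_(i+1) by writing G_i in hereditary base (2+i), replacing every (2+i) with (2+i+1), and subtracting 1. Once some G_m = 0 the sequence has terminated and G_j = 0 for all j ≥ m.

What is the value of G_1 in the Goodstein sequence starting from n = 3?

3

base 2: 3 = 2 + 1; at 3: 3 + 1 = 4; next = 3
base 3: 3 = 3; at 4: 4 = 4; next = 3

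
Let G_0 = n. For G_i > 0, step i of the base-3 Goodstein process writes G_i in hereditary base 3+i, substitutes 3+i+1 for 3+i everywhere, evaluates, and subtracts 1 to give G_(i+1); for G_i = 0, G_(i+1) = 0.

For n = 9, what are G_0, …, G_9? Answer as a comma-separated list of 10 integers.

9, 15, 17, 19, 21, 23, 24, 25, 26, 27

9 —HB3→ 3^2 —bump→ 4^2 = 16 —(−1)→ 15
15 —HB4→ 3·4 + 3 —bump→ 3·5 + 3 = 18 —(−1)→ 17
17 —HB5→ 3·5 + 2 —bump→ 3·6 + 2 = 20 —(−1)→ 19
19 —HB6→ 3·6 + 1 —bump→ 3·7 + 1 = 22 —(−1)→ 21
21 —HB7→ 3·7 —bump→ 3·8 = 24 —(−1)→ 23
23 —HB8→ 2·8 + 7 —bump→ 2·9 + 7 = 25 —(−1)→ 24
24 —HB9→ 2·9 + 6 —bump→ 2·10 + 6 = 26 —(−1)→ 25
25 —HB10→ 2·10 + 5 —bump→ 2·11 + 5 = 27 —(−1)→ 26
26 —HB11→ 2·11 + 4 —bump→ 2·12 + 4 = 28 —(−1)→ 27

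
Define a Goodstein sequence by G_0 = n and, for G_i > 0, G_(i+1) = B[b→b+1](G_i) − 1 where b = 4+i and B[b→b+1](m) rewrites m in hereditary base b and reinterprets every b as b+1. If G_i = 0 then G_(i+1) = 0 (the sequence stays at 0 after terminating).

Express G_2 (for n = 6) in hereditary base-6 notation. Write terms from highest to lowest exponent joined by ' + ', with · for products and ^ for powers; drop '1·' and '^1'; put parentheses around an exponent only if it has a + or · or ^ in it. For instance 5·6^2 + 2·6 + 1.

6

[0] 6 ≡ 4 + 2 (base 4). Lift 5: 7. −1: 6.
[1] 6 ≡ 5 + 1 (base 5). Lift 6: 7. −1: 6.
[2] 6 ≡ 6 (base 6). Lift 7: 7. −1: 6.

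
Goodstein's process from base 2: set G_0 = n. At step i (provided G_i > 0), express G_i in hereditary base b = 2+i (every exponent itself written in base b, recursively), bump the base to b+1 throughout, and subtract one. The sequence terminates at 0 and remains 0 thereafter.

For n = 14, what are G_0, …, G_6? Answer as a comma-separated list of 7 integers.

[0] 14 ≡ 2^(2 + 1) + 2^2 + 2 (base 2). Lift 3: 111. −1: 110.
[1] 110 ≡ 3^(3 + 1) + 3^3 + 2 (base 3). Lift 4: 1282. −1: 1281.
[2] 1281 ≡ 4^(4 + 1) + 4^4 + 1 (base 4). Lift 5: 18751. −1: 18750.
[3] 18750 ≡ 5^(5 + 1) + 5^5 (base 5). Lift 6: 326592. −1: 326591.
[4] 326591 ≡ 6^(6 + 1) + 5·6^5 + 5·6^4 + 5·6^3 + 5·6^2 + 5·6 + 5 (base 6). Lift 7: 5862841. −1: 5862840.
[5] 5862840 ≡ 7^(7 + 1) + 5·7^5 + 5·7^4 + 5·7^3 + 5·7^2 + 5·7 + 4 (base 7). Lift 8: 134404972. −1: 134404971.

14, 110, 1281, 18750, 326591, 5862840, 134404971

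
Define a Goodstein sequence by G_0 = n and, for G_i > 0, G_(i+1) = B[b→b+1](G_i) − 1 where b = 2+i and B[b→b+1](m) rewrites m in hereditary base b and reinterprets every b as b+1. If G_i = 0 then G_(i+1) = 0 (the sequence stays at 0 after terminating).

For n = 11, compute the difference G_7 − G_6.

11 —HB2→ 2^(2 + 1) + 2 + 1 —bump→ 3^(3 + 1) + 3 + 1 = 85 —(−1)→ 84
84 —HB3→ 3^(3 + 1) + 3 —bump→ 4^(4 + 1) + 4 = 1028 —(−1)→ 1027
1027 —HB4→ 4^(4 + 1) + 3 —bump→ 5^(5 + 1) + 3 = 15628 —(−1)→ 15627
15627 —HB5→ 5^(5 + 1) + 2 —bump→ 6^(6 + 1) + 2 = 279938 —(−1)→ 279937
279937 —HB6→ 6^(6 + 1) + 1 —bump→ 7^(7 + 1) + 1 = 5764802 —(−1)→ 5764801
5764801 —HB7→ 7^(7 + 1) —bump→ 8^(8 + 1) = 134217728 —(−1)→ 134217727
134217727 —HB8→ 7·8^8 + 7·8^7 + 7·8^6 + 7·8^5 + 7·8^4 + 7·8^3 + 7·8^2 + 7·8 + 7 —bump→ 7·9^9 + 7·9^7 + 7·9^6 + 7·9^5 + 7·9^4 + 7·9^3 + 7·9^2 + 7·9 + 7 = 2749609303 —(−1)→ 2749609302

2615391575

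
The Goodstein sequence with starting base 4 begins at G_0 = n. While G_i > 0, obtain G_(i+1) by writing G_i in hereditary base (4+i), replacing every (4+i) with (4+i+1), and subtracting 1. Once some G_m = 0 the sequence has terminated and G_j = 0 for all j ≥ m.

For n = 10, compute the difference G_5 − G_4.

[0] 10 ≡ 2·4 + 2 (base 4). Lift 5: 12. −1: 11.
[1] 11 ≡ 2·5 + 1 (base 5). Lift 6: 13. −1: 12.
[2] 12 ≡ 2·6 (base 6). Lift 7: 14. −1: 13.
[3] 13 ≡ 7 + 6 (base 7). Lift 8: 14. −1: 13.
[4] 13 ≡ 8 + 5 (base 8). Lift 9: 14. −1: 13.

0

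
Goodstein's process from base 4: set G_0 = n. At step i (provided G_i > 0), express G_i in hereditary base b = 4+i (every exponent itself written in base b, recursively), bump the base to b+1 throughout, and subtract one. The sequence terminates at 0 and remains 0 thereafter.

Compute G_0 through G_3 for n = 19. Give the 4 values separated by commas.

19, 27, 37, 49

[0] 19 ≡ 4^2 + 3 (base 4). Lift 5: 28. −1: 27.
[1] 27 ≡ 5^2 + 2 (base 5). Lift 6: 38. −1: 37.
[2] 37 ≡ 6^2 + 1 (base 6). Lift 7: 50. −1: 49.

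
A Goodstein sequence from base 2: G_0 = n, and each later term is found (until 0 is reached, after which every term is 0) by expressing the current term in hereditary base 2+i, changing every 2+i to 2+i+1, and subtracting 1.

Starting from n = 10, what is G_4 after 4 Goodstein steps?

10 —HB2→ 2^(2 + 1) + 2 —bump→ 3^(3 + 1) + 3 = 84 —(−1)→ 83
83 —HB3→ 3^(3 + 1) + 2 —bump→ 4^(4 + 1) + 2 = 1026 —(−1)→ 1025
1025 —HB4→ 4^(4 + 1) + 1 —bump→ 5^(5 + 1) + 1 = 15626 —(−1)→ 15625
15625 —HB5→ 5^(5 + 1) —bump→ 6^(6 + 1) = 279936 —(−1)→ 279935
279935 —HB6→ 5·6^6 + 5·6^5 + 5·6^4 + 5·6^3 + 5·6^2 + 5·6 + 5 —bump→ 5·7^7 + 5·7^5 + 5·7^4 + 5·7^3 + 5·7^2 + 5·7 + 5 = 4215755 —(−1)→ 4215754

279935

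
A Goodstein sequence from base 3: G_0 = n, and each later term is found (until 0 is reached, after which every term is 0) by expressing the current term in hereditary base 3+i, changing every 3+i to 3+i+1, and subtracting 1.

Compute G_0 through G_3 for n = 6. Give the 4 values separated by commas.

6, 7, 7, 7

G_0 = 6. HB_3(6) = 2·3. Bump = 8. G_1 = 7.
G_1 = 7. HB_4(7) = 4 + 3. Bump = 8. G_2 = 7.
G_2 = 7. HB_5(7) = 5 + 2. Bump = 8. G_3 = 7.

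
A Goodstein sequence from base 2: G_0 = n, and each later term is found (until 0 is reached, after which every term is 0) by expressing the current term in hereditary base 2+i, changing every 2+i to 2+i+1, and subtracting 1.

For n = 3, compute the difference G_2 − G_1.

0

3 —HB2→ 2 + 1 —bump→ 3 + 1 = 4 —(−1)→ 3
3 —HB3→ 3 —bump→ 4 = 4 —(−1)→ 3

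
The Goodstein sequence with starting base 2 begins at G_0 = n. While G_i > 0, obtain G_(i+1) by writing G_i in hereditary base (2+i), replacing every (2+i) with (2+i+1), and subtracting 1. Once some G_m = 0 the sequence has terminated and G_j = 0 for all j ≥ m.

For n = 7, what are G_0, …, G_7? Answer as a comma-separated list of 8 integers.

i=0: 7 = 2^2 + 2 + 1 (b=2); 2→3: 3^3 + 3 + 1 = 31; 31−1 = 30
i=1: 30 = 3^3 + 3 (b=3); 3→4: 4^4 + 4 = 260; 260−1 = 259
i=2: 259 = 4^4 + 3 (b=4); 4→5: 5^5 + 3 = 3128; 3128−1 = 3127
i=3: 3127 = 5^5 + 2 (b=5); 5→6: 6^6 + 2 = 46658; 46658−1 = 46657
i=4: 46657 = 6^6 + 1 (b=6); 6→7: 7^7 + 1 = 823544; 823544−1 = 823543
i=5: 823543 = 7^7 (b=7); 7→8: 8^8 = 16777216; 16777216−1 = 16777215
i=6: 16777215 = 7·8^7 + 7·8^6 + 7·8^5 + 7·8^4 + 7·8^3 + 7·8^2 + 7·8 + 7 (b=8); 8→9: 7·9^7 + 7·9^6 + 7·9^5 + 7·9^4 + 7·9^3 + 7·9^2 + 7·9 + 7 = 37665880; 37665880−1 = 37665879

7, 30, 259, 3127, 46657, 823543, 16777215, 37665879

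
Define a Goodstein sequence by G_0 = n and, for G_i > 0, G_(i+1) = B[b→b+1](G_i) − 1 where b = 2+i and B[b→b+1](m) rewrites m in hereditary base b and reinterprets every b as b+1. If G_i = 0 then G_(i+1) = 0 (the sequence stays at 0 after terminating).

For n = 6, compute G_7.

332147

G_0=6  [base 2] 2^2 + 2  →[2↦3]→  3^3 + 3 = 30  −1 ⇒ G_1=29
G_1=29  [base 3] 3^3 + 2  →[3↦4]→  4^4 + 2 = 258  −1 ⇒ G_2=257
G_2=257  [base 4] 4^4 + 1  →[4↦5]→  5^5 + 1 = 3126  −1 ⇒ G_3=3125
G_3=3125  [base 5] 5^5  →[5↦6]→  6^6 = 46656  −1 ⇒ G_4=46655
G_4=46655  [base 6] 5·6^5 + 5·6^4 + 5·6^3 + 5·6^2 + 5·6 + 5  →[6↦7]→  5·7^5 + 5·7^4 + 5·7^3 + 5·7^2 + 5·7 + 5 = 98040  −1 ⇒ G_5=98039
G_5=98039  [base 7] 5·7^5 + 5·7^4 + 5·7^3 + 5·7^2 + 5·7 + 4  →[7↦8]→  5·8^5 + 5·8^4 + 5·8^3 + 5·8^2 + 5·8 + 4 = 187244  −1 ⇒ G_6=187243
G_6=187243  [base 8] 5·8^5 + 5·8^4 + 5·8^3 + 5·8^2 + 5·8 + 3  →[8↦9]→  5·9^5 + 5·9^4 + 5·9^3 + 5·9^2 + 5·9 + 3 = 332148  −1 ⇒ G_7=332147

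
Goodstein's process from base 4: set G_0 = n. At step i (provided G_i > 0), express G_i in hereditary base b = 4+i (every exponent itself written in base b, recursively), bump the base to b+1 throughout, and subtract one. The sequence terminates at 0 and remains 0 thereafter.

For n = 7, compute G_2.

7

(0) 7|_4 = 4 + 3 ↦ 5 + 3|_5 = 8 ⇒ 7
(1) 7|_5 = 5 + 2 ↦ 6 + 2|_6 = 8 ⇒ 7
(2) 7|_6 = 6 + 1 ↦ 7 + 1|_7 = 8 ⇒ 7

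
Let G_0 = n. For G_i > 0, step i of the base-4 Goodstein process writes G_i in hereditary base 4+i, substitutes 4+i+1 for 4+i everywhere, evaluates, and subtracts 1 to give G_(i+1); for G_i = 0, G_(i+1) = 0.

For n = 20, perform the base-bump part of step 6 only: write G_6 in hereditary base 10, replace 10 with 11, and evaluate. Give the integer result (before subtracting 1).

base 4: 20 = 4^2 + 4; at 5: 5^2 + 5 = 30; next = 29
base 5: 29 = 5^2 + 4; at 6: 6^2 + 4 = 40; next = 39
base 6: 39 = 6^2 + 3; at 7: 7^2 + 3 = 52; next = 51
base 7: 51 = 7^2 + 2; at 8: 8^2 + 2 = 66; next = 65
base 8: 65 = 8^2 + 1; at 9: 9^2 + 1 = 82; next = 81
base 9: 81 = 9^2; at 10: 10^2 = 100; next = 99
base 10: 99 = 9·10 + 9; at 11: 9·11 + 9 = 108; next = 107

108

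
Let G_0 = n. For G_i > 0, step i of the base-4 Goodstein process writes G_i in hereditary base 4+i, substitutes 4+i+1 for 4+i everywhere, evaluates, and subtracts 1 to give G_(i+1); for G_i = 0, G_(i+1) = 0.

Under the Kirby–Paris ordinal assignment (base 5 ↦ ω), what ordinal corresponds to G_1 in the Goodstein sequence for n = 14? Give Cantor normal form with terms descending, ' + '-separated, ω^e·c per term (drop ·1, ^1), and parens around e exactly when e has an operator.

ω·3 + 1

[0] 14 ≡ 3·4 + 2 (base 4). Lift 5: 17. −1: 16.
[1] 16 ≡ 3·5 + 1 (base 5). Lift 6: 19. −1: 18.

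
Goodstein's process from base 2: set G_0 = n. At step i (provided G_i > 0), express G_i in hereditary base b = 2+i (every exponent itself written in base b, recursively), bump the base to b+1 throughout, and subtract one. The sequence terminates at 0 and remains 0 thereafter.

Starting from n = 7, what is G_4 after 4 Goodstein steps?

46657

[0] 7 ≡ 2^2 + 2 + 1 (base 2). Lift 3: 31. −1: 30.
[1] 30 ≡ 3^3 + 3 (base 3). Lift 4: 260. −1: 259.
[2] 259 ≡ 4^4 + 3 (base 4). Lift 5: 3128. −1: 3127.
[3] 3127 ≡ 5^5 + 2 (base 5). Lift 6: 46658. −1: 46657.
[4] 46657 ≡ 6^6 + 1 (base 6). Lift 7: 823544. −1: 823543.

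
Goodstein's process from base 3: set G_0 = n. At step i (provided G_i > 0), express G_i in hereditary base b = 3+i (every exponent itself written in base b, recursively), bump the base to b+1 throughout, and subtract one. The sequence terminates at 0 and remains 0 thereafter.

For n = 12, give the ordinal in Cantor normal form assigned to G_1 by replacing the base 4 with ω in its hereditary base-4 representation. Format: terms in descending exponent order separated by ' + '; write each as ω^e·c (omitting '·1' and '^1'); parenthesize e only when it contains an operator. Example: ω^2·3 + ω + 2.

ω^2 + 3

G_0=12  [base 3] 3^2 + 3  →[3↦4]→  4^2 + 4 = 20  −1 ⇒ G_1=19
G_1=19  [base 4] 4^2 + 3  →[4↦5]→  5^2 + 3 = 28  −1 ⇒ G_2=27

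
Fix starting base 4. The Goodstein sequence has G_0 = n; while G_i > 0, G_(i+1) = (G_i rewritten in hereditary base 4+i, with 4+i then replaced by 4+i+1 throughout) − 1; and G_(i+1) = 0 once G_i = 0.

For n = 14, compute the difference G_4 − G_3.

1

step 0: 14 = 3·4 + 2; sub 5 for 4: 3·5 + 2; = 17; G_1 = 17−1 = 16
step 1: 16 = 3·5 + 1; sub 6 for 5: 3·6 + 1; = 19; G_2 = 19−1 = 18
step 2: 18 = 3·6; sub 7 for 6: 3·7; = 21; G_3 = 21−1 = 20
step 3: 20 = 2·7 + 6; sub 8 for 7: 2·8 + 6; = 22; G_4 = 22−1 = 21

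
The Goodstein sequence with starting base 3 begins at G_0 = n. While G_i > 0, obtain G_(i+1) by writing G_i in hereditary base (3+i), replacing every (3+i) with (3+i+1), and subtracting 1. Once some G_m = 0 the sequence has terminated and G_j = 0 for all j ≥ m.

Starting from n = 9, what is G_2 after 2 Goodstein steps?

17

G_0 = 9. HB_3(9) = 3^2. Bump = 16. G_1 = 15.
G_1 = 15. HB_4(15) = 3·4 + 3. Bump = 18. G_2 = 17.
G_2 = 17. HB_5(17) = 3·5 + 2. Bump = 20. G_3 = 19.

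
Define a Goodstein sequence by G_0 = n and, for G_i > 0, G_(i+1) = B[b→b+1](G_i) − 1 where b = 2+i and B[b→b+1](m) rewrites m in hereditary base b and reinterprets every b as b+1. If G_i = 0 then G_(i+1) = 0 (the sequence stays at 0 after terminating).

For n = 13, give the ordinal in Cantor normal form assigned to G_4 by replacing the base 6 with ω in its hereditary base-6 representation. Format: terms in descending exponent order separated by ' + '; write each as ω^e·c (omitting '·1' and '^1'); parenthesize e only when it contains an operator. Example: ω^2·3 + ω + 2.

ω^(ω + 1) + ω^3·3 + ω^2·3 + ω·3 + 1

step 0: 13 = 2^(2 + 1) + 2^2 + 1; sub 3 for 2: 3^(3 + 1) + 3^3 + 1; = 109; G_1 = 109−1 = 108
step 1: 108 = 3^(3 + 1) + 3^3; sub 4 for 3: 4^(4 + 1) + 4^4; = 1280; G_2 = 1280−1 = 1279
step 2: 1279 = 4^(4 + 1) + 3·4^3 + 3·4^2 + 3·4 + 3; sub 5 for 4: 5^(5 + 1) + 3·5^3 + 3·5^2 + 3·5 + 3; = 16093; G_3 = 16093−1 = 16092
step 3: 16092 = 5^(5 + 1) + 3·5^3 + 3·5^2 + 3·5 + 2; sub 6 for 5: 6^(6 + 1) + 3·6^3 + 3·6^2 + 3·6 + 2; = 280712; G_4 = 280712−1 = 280711
step 4: 280711 = 6^(6 + 1) + 3·6^3 + 3·6^2 + 3·6 + 1; sub 7 for 6: 7^(7 + 1) + 3·7^3 + 3·7^2 + 3·7 + 1; = 5765999; G_5 = 5765999−1 = 5765998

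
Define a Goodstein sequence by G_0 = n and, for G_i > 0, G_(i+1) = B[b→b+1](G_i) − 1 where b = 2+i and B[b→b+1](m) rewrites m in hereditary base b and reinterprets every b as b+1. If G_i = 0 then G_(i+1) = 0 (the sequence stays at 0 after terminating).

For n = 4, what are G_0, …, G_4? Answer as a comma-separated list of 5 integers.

4, 26, 41, 60, 83

G_0 = 4. HB_2(4) = 2^2. Bump = 27. G_1 = 26.
G_1 = 26. HB_3(26) = 2·3^2 + 2·3 + 2. Bump = 42. G_2 = 41.
G_2 = 41. HB_4(41) = 2·4^2 + 2·4 + 1. Bump = 61. G_3 = 60.
G_3 = 60. HB_5(60) = 2·5^2 + 2·5. Bump = 84. G_4 = 83.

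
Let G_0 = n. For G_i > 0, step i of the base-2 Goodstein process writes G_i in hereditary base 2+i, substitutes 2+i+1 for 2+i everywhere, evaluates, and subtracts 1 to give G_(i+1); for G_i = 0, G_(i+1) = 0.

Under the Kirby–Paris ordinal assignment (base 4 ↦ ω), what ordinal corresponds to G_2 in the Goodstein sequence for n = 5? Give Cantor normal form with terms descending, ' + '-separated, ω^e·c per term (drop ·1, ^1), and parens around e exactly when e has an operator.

[0] 5 ≡ 2^2 + 1 (base 2). Lift 3: 28. −1: 27.
[1] 27 ≡ 3^3 (base 3). Lift 4: 256. −1: 255.
[2] 255 ≡ 3·4^3 + 3·4^2 + 3·4 + 3 (base 4). Lift 5: 468. −1: 467.

ω^3·3 + ω^2·3 + ω·3 + 3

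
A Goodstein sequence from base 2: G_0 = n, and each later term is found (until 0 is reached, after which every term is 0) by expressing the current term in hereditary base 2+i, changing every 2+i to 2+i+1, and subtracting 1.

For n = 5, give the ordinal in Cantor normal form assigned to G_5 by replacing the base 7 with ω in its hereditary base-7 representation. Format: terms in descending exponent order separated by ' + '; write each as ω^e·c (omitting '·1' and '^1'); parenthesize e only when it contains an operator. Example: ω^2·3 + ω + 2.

G_0 = 5. HB_2(5) = 2^2 + 1. Bump = 28. G_1 = 27.
G_1 = 27. HB_3(27) = 3^3. Bump = 256. G_2 = 255.
G_2 = 255. HB_4(255) = 3·4^3 + 3·4^2 + 3·4 + 3. Bump = 468. G_3 = 467.
G_3 = 467. HB_5(467) = 3·5^3 + 3·5^2 + 3·5 + 2. Bump = 776. G_4 = 775.
G_4 = 775. HB_6(775) = 3·6^3 + 3·6^2 + 3·6 + 1. Bump = 1198. G_5 = 1197.
G_5 = 1197. HB_7(1197) = 3·7^3 + 3·7^2 + 3·7. Bump = 1752. G_6 = 1751.

ω^3·3 + ω^2·3 + ω·3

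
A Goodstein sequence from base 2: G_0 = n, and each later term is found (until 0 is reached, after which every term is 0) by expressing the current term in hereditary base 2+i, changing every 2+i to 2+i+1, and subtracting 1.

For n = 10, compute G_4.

G_0 = 10. HB_2(10) = 2^(2 + 1) + 2. Bump = 84. G_1 = 83.
G_1 = 83. HB_3(83) = 3^(3 + 1) + 2. Bump = 1026. G_2 = 1025.
G_2 = 1025. HB_4(1025) = 4^(4 + 1) + 1. Bump = 15626. G_3 = 15625.
G_3 = 15625. HB_5(15625) = 5^(5 + 1). Bump = 279936. G_4 = 279935.

279935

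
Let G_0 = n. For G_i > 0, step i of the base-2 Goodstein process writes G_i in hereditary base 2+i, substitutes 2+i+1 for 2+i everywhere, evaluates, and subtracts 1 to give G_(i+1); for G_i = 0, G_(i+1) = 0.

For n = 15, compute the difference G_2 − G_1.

1172

base 2: 15 = 2^(2 + 1) + 2^2 + 2 + 1; at 3: 3^(3 + 1) + 3^3 + 3 + 1 = 112; next = 111
base 3: 111 = 3^(3 + 1) + 3^3 + 3; at 4: 4^(4 + 1) + 4^4 + 4 = 1284; next = 1283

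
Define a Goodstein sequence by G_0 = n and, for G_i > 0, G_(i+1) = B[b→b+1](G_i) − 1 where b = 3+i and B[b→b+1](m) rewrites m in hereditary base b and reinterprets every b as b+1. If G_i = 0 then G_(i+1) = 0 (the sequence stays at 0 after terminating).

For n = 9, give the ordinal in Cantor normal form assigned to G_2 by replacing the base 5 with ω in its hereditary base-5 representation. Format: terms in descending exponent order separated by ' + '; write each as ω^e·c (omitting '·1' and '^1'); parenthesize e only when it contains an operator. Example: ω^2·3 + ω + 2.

9 —HB3→ 3^2 —bump→ 4^2 = 16 —(−1)→ 15
15 —HB4→ 3·4 + 3 —bump→ 3·5 + 3 = 18 —(−1)→ 17

ω·3 + 2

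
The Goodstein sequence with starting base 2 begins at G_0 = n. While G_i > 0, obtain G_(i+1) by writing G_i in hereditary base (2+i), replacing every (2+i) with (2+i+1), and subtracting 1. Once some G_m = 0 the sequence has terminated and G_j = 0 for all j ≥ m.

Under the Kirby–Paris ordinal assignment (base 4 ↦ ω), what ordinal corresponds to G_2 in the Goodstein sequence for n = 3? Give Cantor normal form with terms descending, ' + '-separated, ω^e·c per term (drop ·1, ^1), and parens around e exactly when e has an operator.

3

i=0: 3 = 2 + 1 (b=2); 2→3: 3 + 1 = 4; 4−1 = 3
i=1: 3 = 3 (b=3); 3→4: 4 = 4; 4−1 = 3
i=2: 3 = 3 (b=4); 4→5: 3 = 3; 3−1 = 2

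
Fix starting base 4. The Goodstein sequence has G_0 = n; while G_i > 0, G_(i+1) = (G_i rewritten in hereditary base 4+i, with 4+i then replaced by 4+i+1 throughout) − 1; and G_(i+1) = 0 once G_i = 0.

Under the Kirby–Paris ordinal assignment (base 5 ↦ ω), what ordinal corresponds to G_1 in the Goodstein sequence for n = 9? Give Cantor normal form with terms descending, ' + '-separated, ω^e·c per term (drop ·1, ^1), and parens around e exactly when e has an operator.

ω·2

base 4: 9 = 2·4 + 1; at 5: 2·5 + 1 = 11; next = 10
base 5: 10 = 2·5; at 6: 2·6 = 12; next = 11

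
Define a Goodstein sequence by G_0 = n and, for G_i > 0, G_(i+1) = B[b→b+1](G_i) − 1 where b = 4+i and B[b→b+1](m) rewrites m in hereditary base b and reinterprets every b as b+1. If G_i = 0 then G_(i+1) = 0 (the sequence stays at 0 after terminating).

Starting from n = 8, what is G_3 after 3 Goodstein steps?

9

i=0: 8 = 2·4 (b=4); 4→5: 2·5 = 10; 10−1 = 9
i=1: 9 = 5 + 4 (b=5); 5→6: 6 + 4 = 10; 10−1 = 9
i=2: 9 = 6 + 3 (b=6); 6→7: 7 + 3 = 10; 10−1 = 9
i=3: 9 = 7 + 2 (b=7); 7→8: 8 + 2 = 10; 10−1 = 9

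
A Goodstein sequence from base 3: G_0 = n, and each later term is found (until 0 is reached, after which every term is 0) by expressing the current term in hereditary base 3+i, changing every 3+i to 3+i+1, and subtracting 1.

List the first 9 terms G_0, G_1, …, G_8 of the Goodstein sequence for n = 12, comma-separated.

G_0 = 12. HB_3(12) = 3^2 + 3. Bump = 20. G_1 = 19.
G_1 = 19. HB_4(19) = 4^2 + 3. Bump = 28. G_2 = 27.
G_2 = 27. HB_5(27) = 5^2 + 2. Bump = 38. G_3 = 37.
G_3 = 37. HB_6(37) = 6^2 + 1. Bump = 50. G_4 = 49.
G_4 = 49. HB_7(49) = 7^2. Bump = 64. G_5 = 63.
G_5 = 63. HB_8(63) = 7·8 + 7. Bump = 70. G_6 = 69.
G_6 = 69. HB_9(69) = 7·9 + 6. Bump = 76. G_7 = 75.
G_7 = 75. HB_10(75) = 7·10 + 5. Bump = 82. G_8 = 81.

12, 19, 27, 37, 49, 63, 69, 75, 81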